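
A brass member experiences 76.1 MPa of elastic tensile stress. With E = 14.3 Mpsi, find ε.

E = 14.3 Mpsi = 98.60 GPa = 98600 MPa.
ε = σ/E = 76.1 / 98600 = 7.72×10⁻⁴.

7.72×10⁻⁴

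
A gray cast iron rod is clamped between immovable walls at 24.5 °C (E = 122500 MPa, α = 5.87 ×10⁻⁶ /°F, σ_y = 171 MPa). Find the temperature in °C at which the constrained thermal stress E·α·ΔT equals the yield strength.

157 °C

E = 122500 MPa = 122.5 GPa.
α = 5.87×10⁻⁶/°F × 9/5 = 10.6×10⁻⁶/K.
E·α·ΔT = 171.0 MPa ⇒ ΔT = 171.0 / (122.5×10³ × 10.6×10⁻⁶) = 132.1 K.
T = 24.5 + 132.1 = 156.6 °C.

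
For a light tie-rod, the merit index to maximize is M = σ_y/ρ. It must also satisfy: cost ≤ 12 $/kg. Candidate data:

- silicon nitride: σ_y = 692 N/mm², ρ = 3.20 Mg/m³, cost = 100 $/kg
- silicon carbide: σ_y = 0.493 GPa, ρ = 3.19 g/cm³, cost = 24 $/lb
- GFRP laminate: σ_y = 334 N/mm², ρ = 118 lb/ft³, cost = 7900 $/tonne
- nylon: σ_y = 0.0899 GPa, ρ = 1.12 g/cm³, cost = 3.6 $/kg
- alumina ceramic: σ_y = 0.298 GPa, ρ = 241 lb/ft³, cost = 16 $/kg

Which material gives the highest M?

Screen on constraints: cost ≤ 12 $/kg. Survivors: GFRP laminate, nylon.
In SI units:
  GFRP laminate: σ_y = 334.0 MPa, ρ = 1890 kg/m³
  nylon: σ_y = 89.90 MPa, ρ = 1120 kg/m³
  GFRP laminate: M = 177 kN·m/kg
  nylon: M = 80.3 kN·m/kg
The maximum is for GFRP laminate.

GFRP laminate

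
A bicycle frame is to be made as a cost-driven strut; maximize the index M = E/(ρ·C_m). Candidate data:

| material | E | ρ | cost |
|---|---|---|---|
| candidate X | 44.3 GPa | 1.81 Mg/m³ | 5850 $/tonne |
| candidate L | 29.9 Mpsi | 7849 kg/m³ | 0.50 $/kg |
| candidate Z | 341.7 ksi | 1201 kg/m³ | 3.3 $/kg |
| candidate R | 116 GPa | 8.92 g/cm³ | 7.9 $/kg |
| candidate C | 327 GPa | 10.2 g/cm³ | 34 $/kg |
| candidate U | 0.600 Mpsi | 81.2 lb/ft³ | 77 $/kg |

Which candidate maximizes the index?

Convert each candidate to consistent units, then evaluate M:
  candidate X: E = 44.30 GPa, ρ = 1810 kg/m³, cost = 5.850 $/kg
  candidate L: E = 206.2 GPa, ρ = 7849 kg/m³, cost = 0.5000 $/kg
  candidate Z: E = 2.356 GPa, ρ = 1201 kg/m³, cost = 3.300 $/kg
  candidate R: E = 116.0 GPa, ρ = 8920 kg/m³, cost = 7.900 $/kg
  candidate C: E = 327.0 GPa, ρ = 10200 kg/m³, cost = 34.00 $/kg
  candidate U: E = 4.137 GPa, ρ = 1301 kg/m³, cost = 77.00 $/kg
  candidate L: M = 52.5 MN·m per $
  candidate X: M = 4.18 MN·m per $
  candidate R: M = 1.65 MN·m per $
  candidate C: M = 0.943 MN·m per $
  candidate Z: M = 0.594 MN·m per $
  candidate U: M = 0.0413 MN·m per $
Candidate L ranks first.

candidate L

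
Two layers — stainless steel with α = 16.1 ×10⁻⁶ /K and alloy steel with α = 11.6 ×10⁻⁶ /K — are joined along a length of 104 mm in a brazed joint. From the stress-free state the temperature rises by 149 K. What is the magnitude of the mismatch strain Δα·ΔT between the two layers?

6.71×10⁻⁴

Δα = |16.1 − 11.6|×10⁻⁶/K = 4.50×10⁻⁶/K.
Mismatch strain = Δα·ΔT = 4.50×10⁻⁶ × 149.0 = 6.71×10⁻⁴.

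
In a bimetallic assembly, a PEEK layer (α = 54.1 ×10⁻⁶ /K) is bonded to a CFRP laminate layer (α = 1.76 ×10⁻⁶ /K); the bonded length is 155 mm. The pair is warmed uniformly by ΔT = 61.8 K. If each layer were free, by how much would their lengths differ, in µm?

501 µm

Δα = |54.1 − 1.76|×10⁻⁶/K = 52.3×10⁻⁶/K.
ΔL_mismatch = Δα·L·ΔT = 52.3×10⁻⁶ × 155.0 mm × 61.8 K = 501 µm.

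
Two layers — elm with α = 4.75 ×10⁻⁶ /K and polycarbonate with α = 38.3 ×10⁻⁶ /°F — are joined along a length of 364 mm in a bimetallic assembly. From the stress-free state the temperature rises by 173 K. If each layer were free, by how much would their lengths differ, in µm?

polycarbonate: α = 38.3×10⁻⁶/°F × 9/5 = 68.9×10⁻⁶/K.
Δα = |4.75 − 68.9|×10⁻⁶/K = 64.2×10⁻⁶/K.
ΔL_mismatch = Δα·L·ΔT = 64.2×10⁻⁶ × 364.0 mm × 173.0 K = 4040 µm.

4040 µm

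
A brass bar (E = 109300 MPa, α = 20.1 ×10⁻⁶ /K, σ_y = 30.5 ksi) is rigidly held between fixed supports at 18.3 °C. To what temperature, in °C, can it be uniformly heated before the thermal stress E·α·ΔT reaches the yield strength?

E = 109300 MPa = 109.3 GPa.
σ_y = 30.5 ksi = 210.3 MPa.
E·α·ΔT = 210.3 MPa ⇒ ΔT = 210.3 / (109.3×10³ × 20.1×10⁻⁶) = 95.72 K.
T = 18.3 + 95.72 = 114.0 °C.

114 °C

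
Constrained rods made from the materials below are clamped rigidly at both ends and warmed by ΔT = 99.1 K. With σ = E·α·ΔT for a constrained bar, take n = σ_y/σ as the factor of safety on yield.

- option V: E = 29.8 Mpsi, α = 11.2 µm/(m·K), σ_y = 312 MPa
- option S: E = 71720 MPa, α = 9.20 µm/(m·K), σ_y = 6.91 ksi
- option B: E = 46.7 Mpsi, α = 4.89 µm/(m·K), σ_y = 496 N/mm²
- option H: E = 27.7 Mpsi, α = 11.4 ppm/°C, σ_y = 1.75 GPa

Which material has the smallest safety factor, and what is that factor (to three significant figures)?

In consistent units (E in GPa, α in ×10⁻⁶/K, σ_y in MPa):
  option V: E = 205.5, α = 11.2, σ_y = 312.0 → σ = 228 MPa, n = 1.37
  option S: E = 71.72, α = 9.20, σ_y = 47.64 → σ = 65.4 MPa, n = 0.729
  option B: E = 322.0, α = 4.89, σ_y = 496.0 → σ = 156 MPa, n = 3.18
  option H: E = 191.0, α = 11.4, σ_y = 1750 → σ = 216 MPa, n = 8.11
Option S has the lowest safety factor, n = 0.729.

option S, n = 0.729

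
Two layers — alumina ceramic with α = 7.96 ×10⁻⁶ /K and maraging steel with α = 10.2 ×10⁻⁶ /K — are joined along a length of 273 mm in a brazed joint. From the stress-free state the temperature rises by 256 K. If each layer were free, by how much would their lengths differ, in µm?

157 µm

Δα = |7.96 − 10.2|×10⁻⁶/K = 2.24×10⁻⁶/K.
ΔL_mismatch = Δα·L·ΔT = 2.24×10⁻⁶ × 273.0 mm × 256.0 K = 157 µm.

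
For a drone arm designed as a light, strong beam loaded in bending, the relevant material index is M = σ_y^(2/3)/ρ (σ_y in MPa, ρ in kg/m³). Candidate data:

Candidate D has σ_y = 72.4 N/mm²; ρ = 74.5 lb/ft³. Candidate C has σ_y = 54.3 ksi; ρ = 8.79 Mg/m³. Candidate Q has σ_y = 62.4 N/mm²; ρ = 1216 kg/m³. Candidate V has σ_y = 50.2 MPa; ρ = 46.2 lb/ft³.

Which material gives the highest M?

In SI units:
  candidate D: σ_y = 72.40 MPa, ρ = 1193 kg/m³
  candidate C: σ_y = 374.4 MPa, ρ = 8790 kg/m³
  candidate Q: σ_y = 62.40 MPa, ρ = 1216 kg/m³
  candidate V: σ_y = 50.20 MPa, ρ = 740.1 kg/m³
  candidate V: M = 18.4×10⁻³
  candidate D: M = 14.6×10⁻³
  candidate Q: M = 12.9×10⁻³
  candidate C: M = 5.91×10⁻³
Candidate V has the largest M.

candidate V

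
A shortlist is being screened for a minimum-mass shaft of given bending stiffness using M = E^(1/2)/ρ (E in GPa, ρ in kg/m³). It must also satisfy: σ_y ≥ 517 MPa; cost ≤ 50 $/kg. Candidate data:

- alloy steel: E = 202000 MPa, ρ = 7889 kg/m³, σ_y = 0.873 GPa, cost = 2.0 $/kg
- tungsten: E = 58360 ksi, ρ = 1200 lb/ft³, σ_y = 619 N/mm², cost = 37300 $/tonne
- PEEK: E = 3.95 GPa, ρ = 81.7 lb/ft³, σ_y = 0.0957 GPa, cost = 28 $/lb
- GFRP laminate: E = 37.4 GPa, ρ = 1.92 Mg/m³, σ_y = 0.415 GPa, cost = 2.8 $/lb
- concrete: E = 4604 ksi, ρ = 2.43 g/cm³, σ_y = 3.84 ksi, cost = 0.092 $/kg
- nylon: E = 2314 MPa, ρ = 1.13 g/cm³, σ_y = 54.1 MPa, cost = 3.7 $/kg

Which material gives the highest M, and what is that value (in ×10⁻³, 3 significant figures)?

Screen on constraints: σ_y ≥ 517 MPa; cost ≤ 50 $/kg. Survivors: alloy steel, tungsten.
Putting every candidate on a common basis:
  alloy steel: E = 202.0 GPa, ρ = 7889 kg/m³
  tungsten: E = 402.4 GPa, ρ = 19220 kg/m³
  alloy steel: M = 1.80×10⁻³
  tungsten: M = 1.04×10⁻³
Alloy steel ranks first.

alloy steel, M = 1.80×10⁻³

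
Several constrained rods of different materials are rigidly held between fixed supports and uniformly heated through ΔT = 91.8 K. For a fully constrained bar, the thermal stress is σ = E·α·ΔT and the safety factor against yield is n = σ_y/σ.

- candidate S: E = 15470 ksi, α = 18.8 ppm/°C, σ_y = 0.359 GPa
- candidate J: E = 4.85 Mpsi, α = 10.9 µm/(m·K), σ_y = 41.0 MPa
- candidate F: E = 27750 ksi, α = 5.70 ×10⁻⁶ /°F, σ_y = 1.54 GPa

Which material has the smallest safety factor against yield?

Converting E to GPa, α to ×10⁻⁶/K, σ_y to MPa, then σ and n for each:
  candidate S: E = 106.7, α = 18.8, σ_y = 359.0 → σ = 184 MPa, n = 1.95
  candidate J: E = 33.44, α = 10.9, σ_y = 41.00 → σ = 33.5 MPa, n = 1.23
  candidate F: E = 191.3, α = 10.3, σ_y = 1540 → σ = 180 MPa, n = 8.55
The minimum is candidate J at n = 1.23.

candidate J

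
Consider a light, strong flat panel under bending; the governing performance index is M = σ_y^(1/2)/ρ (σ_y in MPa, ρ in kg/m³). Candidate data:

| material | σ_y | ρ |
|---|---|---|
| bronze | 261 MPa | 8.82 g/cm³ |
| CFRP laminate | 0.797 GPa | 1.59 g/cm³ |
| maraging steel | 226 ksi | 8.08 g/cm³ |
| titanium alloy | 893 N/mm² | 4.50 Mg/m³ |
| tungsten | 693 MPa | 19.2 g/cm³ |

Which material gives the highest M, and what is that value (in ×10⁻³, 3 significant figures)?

CFRP laminate, M = 17.8×10⁻³

Putting every candidate on a common basis:
  bronze: σ_y = 261.0 MPa, ρ = 8820 kg/m³
  CFRP laminate: σ_y = 797.0 MPa, ρ = 1590 kg/m³
  maraging steel: σ_y = 1558 MPa, ρ = 8080 kg/m³
  titanium alloy: σ_y = 893.0 MPa, ρ = 4500 kg/m³
  tungsten: σ_y = 693.0 MPa, ρ = 19200 kg/m³
  CFRP laminate: M = 17.8×10⁻³
  titanium alloy: M = 6.64×10⁻³
  maraging steel: M = 4.89×10⁻³
  bronze: M = 1.83×10⁻³
  tungsten: M = 1.37×10⁻³
Highest index: CFRP laminate.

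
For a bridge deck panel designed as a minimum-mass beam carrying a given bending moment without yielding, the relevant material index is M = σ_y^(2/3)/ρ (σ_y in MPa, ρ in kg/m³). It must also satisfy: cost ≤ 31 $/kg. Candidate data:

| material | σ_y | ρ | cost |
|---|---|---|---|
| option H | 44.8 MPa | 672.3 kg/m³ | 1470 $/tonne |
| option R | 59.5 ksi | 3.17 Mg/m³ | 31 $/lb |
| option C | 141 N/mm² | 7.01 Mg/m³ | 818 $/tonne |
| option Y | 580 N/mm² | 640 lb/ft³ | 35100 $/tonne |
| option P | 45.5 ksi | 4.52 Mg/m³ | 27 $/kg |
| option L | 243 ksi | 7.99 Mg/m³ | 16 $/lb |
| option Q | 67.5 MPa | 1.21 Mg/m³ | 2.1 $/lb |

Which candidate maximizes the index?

option H

Screen on constraints: cost ≤ 31 $/kg. Survivors: option H, option C, option P, option Q.
Putting every candidate on a common basis:
  option H: σ_y = 44.80 MPa, ρ = 672.3 kg/m³
  option C: σ_y = 141.0 MPa, ρ = 7010 kg/m³
  option P: σ_y = 313.7 MPa, ρ = 4520 kg/m³
  option Q: σ_y = 67.50 MPa, ρ = 1210 kg/m³
  option H: M = 18.8×10⁻³
  option Q: M = 13.7×10⁻³
  option P: M = 10.2×10⁻³
  option C: M = 3.86×10⁻³
Highest index: option H.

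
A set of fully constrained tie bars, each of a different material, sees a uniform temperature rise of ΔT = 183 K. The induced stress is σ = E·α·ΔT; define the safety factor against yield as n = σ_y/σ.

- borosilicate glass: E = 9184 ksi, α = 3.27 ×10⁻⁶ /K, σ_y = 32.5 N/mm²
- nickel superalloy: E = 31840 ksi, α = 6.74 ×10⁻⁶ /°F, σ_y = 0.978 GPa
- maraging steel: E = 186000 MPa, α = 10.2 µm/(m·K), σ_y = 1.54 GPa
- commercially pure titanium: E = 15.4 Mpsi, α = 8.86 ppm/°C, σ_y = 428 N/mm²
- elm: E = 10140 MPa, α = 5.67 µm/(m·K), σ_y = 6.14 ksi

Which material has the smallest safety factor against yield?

borosilicate glass

Per material, after unit conversion:
  borosilicate glass: E = 63.32, α = 3.27, σ_y = 32.50 → σ = 37.9 MPa, n = 0.858
  nickel superalloy: E = 219.5, α = 12.1, σ_y = 978.0 → σ = 487 MPa, n = 2.01
  maraging steel: E = 186.0, α = 10.2, σ_y = 1540 → σ = 347 MPa, n = 4.44
  commercially pure titanium: E = 106.2, α = 8.86, σ_y = 428.0 → σ = 172 MPa, n = 2.49
  elm: E = 10.14, α = 5.67, σ_y = 42.33 → σ = 10.5 MPa, n = 4.02
Smallest n: borosilicate glass with n = 0.858.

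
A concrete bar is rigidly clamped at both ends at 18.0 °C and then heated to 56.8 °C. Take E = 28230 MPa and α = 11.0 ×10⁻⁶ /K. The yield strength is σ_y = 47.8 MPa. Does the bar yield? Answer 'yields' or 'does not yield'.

does not yield

E = 28230 MPa = 28.23 GPa.
ΔT = 38.80 K. Constrained thermal stress σ = E·α·ΔT = 28.23×10³ MPa × 11.0×10⁻⁶ × 38.80 = 12.0 MPa (compressive).
Compare to σ_y = 47.8 MPa: σ < σ_y, so it does not yield.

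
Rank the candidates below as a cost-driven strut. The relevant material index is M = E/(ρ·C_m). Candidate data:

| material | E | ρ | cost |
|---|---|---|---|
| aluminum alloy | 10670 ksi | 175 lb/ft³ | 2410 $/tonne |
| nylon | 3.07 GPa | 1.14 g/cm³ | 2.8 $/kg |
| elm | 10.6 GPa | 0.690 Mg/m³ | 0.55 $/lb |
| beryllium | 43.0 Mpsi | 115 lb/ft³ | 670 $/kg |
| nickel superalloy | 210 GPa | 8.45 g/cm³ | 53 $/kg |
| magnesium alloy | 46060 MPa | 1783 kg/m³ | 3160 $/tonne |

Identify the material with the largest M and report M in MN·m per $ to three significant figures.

elm, M = 12.7 MN·m per $

Convert each candidate to consistent units, then evaluate M:
  aluminum alloy: E = 73.57 GPa, ρ = 2803 kg/m³, cost = 2.410 $/kg
  nylon: E = 3.070 GPa, ρ = 1140 kg/m³, cost = 2.800 $/kg
  elm: E = 10.60 GPa, ρ = 690.0 kg/m³, cost = 1.213 $/kg
  beryllium: E = 296.5 GPa, ρ = 1842 kg/m³, cost = 670.0 $/kg
  nickel superalloy: E = 210.0 GPa, ρ = 8450 kg/m³, cost = 53.00 $/kg
  magnesium alloy: E = 46.06 GPa, ρ = 1783 kg/m³, cost = 3.160 $/kg
  elm: M = 12.7 MN·m per $
  aluminum alloy: M = 10.9 MN·m per $
  magnesium alloy: M = 8.17 MN·m per $
  nylon: M = 0.962 MN·m per $
  nickel superalloy: M = 0.469 MN·m per $
  beryllium: M = 0.240 MN·m per $
Elm has the largest M.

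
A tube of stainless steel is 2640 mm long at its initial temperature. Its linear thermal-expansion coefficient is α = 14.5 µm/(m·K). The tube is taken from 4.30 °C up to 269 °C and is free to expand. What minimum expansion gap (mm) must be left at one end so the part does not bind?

10.1 mm

ΔT = 269 − 4.30 = 264.7 K.
ΔL = α·L₀·ΔT = 14.5×10⁻⁶ × 2640 mm × 264.7 K = 10.1 mm.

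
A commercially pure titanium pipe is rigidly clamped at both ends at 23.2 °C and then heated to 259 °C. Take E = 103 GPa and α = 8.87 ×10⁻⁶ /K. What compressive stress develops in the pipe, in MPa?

215 MPa

ΔT = 235.8 K. Constrained thermal stress σ = E·α·ΔT = 103.0×10³ MPa × 8.87×10⁻⁶ × 235.8 = 215 MPa (compressive).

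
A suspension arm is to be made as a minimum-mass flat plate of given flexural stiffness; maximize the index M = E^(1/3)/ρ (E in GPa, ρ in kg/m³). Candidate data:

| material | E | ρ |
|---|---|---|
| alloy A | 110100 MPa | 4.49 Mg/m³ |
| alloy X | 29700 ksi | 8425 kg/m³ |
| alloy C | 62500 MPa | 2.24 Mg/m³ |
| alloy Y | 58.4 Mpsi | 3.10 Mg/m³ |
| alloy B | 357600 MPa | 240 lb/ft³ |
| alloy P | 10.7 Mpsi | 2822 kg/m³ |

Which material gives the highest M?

alloy Y

Putting every candidate on a common basis:
  alloy A: E = 110.1 GPa, ρ = 4490 kg/m³
  alloy X: E = 204.8 GPa, ρ = 8425 kg/m³
  alloy C: E = 62.50 GPa, ρ = 2240 kg/m³
  alloy Y: E = 402.7 GPa, ρ = 3100 kg/m³
  alloy B: E = 357.6 GPa, ρ = 3844 kg/m³
  alloy P: E = 73.77 GPa, ρ = 2822 kg/m³
  alloy Y: M = 2.38×10⁻³
  alloy B: M = 1.85×10⁻³
  alloy C: M = 1.77×10⁻³
  alloy P: M = 1.49×10⁻³
  alloy A: M = 1.07×10⁻³
  alloy X: M = 0.700×10⁻³
Alloy Y ranks first.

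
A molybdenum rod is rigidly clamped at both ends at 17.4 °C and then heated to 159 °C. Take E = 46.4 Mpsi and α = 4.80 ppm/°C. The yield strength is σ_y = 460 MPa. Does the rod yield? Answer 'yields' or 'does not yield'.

does not yield

E = 46.4 Mpsi = 319.9 GPa.
ΔT = 141.6 K. Constrained thermal stress σ = E·α·ΔT = 319.9×10³ MPa × 4.80×10⁻⁶ × 141.6 = 217 MPa (compressive).
Compare to σ_y = 460 MPa: σ < σ_y, so it does not yield.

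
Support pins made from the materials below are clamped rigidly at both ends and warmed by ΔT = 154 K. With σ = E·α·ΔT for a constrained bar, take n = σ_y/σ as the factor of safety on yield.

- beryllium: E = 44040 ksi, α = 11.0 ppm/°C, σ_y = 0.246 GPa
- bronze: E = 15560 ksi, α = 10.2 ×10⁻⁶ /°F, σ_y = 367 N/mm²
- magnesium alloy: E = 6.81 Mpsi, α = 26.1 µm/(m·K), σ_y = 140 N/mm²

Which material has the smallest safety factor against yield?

With everything in SI (GPa, ×10⁻⁶/K, MPa):
  beryllium: E = 303.6, α = 11.0, σ_y = 246.0 → σ = 514 MPa, n = 0.478
  bronze: E = 107.3, α = 18.4, σ_y = 367.0 → σ = 303 MPa, n = 1.21
  magnesium alloy: E = 46.95, α = 26.1, σ_y = 140.0 → σ = 189 MPa, n = 0.742
Beryllium has the lowest safety factor, n = 0.478.

beryllium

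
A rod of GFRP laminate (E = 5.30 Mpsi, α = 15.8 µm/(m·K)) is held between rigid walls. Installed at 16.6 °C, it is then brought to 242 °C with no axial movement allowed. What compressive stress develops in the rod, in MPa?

130 MPa

E = 5.30 Mpsi = 36.54 GPa.
ΔT = 225.4 K. Constrained thermal stress σ = E·α·ΔT = 36.54×10³ MPa × 15.8×10⁻⁶ × 225.4 = 130 MPa (compressive).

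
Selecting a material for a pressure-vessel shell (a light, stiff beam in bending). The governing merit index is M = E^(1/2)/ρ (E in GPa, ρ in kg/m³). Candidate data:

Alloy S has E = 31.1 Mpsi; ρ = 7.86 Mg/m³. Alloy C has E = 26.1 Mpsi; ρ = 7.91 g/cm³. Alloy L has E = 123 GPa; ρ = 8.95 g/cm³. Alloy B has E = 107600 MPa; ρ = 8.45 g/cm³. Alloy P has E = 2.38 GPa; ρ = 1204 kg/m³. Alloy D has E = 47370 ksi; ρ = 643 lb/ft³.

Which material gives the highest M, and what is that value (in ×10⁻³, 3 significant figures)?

Convert each candidate to consistent units, then evaluate M:
  alloy S: E = 214.4 GPa, ρ = 7860 kg/m³
  alloy C: E = 180.0 GPa, ρ = 7910 kg/m³
  alloy L: E = 123.0 GPa, ρ = 8950 kg/m³
  alloy B: E = 107.6 GPa, ρ = 8450 kg/m³
  alloy P: E = 2.380 GPa, ρ = 1204 kg/m³
  alloy D: E = 326.6 GPa, ρ = 10300 kg/m³
  alloy S: M = 1.86×10⁻³
  alloy D: M = 1.75×10⁻³
  alloy C: M = 1.70×10⁻³
  alloy P: M = 1.28×10⁻³
  alloy L: M = 1.24×10⁻³
  alloy B: M = 1.23×10⁻³
Alloy S ranks first.

alloy S, M = 1.86×10⁻³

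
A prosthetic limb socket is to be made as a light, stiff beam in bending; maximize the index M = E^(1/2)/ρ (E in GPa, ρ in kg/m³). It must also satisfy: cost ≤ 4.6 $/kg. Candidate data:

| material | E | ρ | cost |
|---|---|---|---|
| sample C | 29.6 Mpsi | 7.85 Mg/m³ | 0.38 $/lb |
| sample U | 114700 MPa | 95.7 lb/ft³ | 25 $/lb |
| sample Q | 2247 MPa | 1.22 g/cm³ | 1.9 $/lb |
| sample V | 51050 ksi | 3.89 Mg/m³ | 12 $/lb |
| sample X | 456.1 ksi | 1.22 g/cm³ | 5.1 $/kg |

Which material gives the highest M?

Screen on constraints: cost ≤ 4.6 $/kg. Survivors: sample C, sample Q.
Convert each candidate to consistent units, then evaluate M:
  sample C: E = 204.1 GPa, ρ = 7850 kg/m³
  sample Q: E = 2.247 GPa, ρ = 1220 kg/m³
  sample C: M = 1.82×10⁻³
  sample Q: M = 1.23×10⁻³
Highest index: sample C.

sample C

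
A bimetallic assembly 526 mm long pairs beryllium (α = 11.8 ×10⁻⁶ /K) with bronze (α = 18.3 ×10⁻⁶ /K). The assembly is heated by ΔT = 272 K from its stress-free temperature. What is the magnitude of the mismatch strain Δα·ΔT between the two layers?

Δα = |11.8 − 18.3|×10⁻⁶/K = 6.50×10⁻⁶/K.
Mismatch strain = Δα·ΔT = 6.50×10⁻⁶ × 272.0 = 1.77×10⁻³.

1.77×10⁻³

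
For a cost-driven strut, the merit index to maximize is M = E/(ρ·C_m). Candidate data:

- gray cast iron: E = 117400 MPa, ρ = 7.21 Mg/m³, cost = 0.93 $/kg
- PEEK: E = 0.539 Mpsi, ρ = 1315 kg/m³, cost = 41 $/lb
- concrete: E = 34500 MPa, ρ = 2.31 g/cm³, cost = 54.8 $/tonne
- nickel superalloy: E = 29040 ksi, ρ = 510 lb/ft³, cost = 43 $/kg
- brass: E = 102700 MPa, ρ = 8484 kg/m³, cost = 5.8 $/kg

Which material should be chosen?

After converting to SI:
  gray cast iron: E = 117.4 GPa, ρ = 7210 kg/m³, cost = 0.9300 $/kg
  PEEK: E = 3.716 GPa, ρ = 1315 kg/m³, cost = 90.39 $/kg
  concrete: E = 34.50 GPa, ρ = 2310 kg/m³, cost = 0.05480 $/kg
  nickel superalloy: E = 200.2 GPa, ρ = 8169 kg/m³, cost = 43.00 $/kg
  brass: E = 102.7 GPa, ρ = 8484 kg/m³, cost = 5.800 $/kg
  concrete: M = 273 MN·m per $
  gray cast iron: M = 17.5 MN·m per $
  brass: M = 2.09 MN·m per $
  nickel superalloy: M = 0.570 MN·m per $
  PEEK: M = 0.0313 MN·m per $
The maximum is for concrete.

concrete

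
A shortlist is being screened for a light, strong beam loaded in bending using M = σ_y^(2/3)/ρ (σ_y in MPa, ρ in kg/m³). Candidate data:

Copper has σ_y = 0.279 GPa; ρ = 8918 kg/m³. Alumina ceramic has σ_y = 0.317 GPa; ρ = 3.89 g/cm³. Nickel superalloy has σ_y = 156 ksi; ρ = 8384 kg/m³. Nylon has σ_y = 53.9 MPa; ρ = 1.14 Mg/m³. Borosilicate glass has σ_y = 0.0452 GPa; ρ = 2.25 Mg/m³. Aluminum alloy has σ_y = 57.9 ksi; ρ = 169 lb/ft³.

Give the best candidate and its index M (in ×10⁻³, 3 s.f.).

aluminum alloy, M = 20.0×10⁻³

After converting to SI:
  copper: σ_y = 279.0 MPa, ρ = 8918 kg/m³
  alumina ceramic: σ_y = 317.0 MPa, ρ = 3890 kg/m³
  nickel superalloy: σ_y = 1076 MPa, ρ = 8384 kg/m³
  nylon: σ_y = 53.90 MPa, ρ = 1140 kg/m³
  borosilicate glass: σ_y = 45.20 MPa, ρ = 2250 kg/m³
  aluminum alloy: σ_y = 399.2 MPa, ρ = 2707 kg/m³
  aluminum alloy: M = 20.0×10⁻³
  nickel superalloy: M = 12.5×10⁻³
  nylon: M = 12.5×10⁻³
  alumina ceramic: M = 12.0×10⁻³
  borosilicate glass: M = 5.64×10⁻³
  copper: M = 4.79×10⁻³
Aluminum alloy has the largest M.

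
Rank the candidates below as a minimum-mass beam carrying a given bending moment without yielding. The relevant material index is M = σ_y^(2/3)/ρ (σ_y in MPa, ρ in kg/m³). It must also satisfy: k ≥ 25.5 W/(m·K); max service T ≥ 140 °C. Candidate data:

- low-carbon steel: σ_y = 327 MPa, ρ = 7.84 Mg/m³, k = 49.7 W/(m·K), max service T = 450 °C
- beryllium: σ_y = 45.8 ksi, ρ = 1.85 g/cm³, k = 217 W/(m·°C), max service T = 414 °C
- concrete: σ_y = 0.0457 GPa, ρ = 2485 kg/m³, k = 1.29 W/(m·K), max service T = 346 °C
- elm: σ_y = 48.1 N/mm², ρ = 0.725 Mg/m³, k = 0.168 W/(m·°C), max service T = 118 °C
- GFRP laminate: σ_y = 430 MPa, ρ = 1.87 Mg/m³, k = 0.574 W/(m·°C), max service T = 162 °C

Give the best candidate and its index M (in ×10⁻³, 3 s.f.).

Screen on constraints: k ≥ 25.5 W/(m·K); max service T ≥ 140 °C. Survivors: low-carbon steel, beryllium.
Putting every candidate on a common basis:
  low-carbon steel: σ_y = 327.0 MPa, ρ = 7840 kg/m³
  beryllium: σ_y = 315.8 MPa, ρ = 1850 kg/m³
  beryllium: M = 25.1×10⁻³
  low-carbon steel: M = 6.05×10⁻³
Highest index: beryllium.

beryllium, M = 25.1×10⁻³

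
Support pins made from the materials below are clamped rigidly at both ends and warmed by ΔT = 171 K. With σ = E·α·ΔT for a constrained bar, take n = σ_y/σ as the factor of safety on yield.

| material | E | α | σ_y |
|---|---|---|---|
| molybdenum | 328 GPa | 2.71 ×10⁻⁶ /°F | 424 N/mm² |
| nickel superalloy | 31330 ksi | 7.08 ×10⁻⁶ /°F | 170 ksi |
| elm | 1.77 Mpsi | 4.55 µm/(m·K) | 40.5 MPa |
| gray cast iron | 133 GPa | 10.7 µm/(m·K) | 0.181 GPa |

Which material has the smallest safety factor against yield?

With everything in SI (GPa, ×10⁻⁶/K, MPa):
  molybdenum: E = 328.0, α = 4.88, σ_y = 424.0 → σ = 274 MPa, n = 1.55
  nickel superalloy: E = 216.0, α = 12.7, σ_y = 1172 → σ = 471 MPa, n = 2.49
  elm: E = 12.20, α = 4.55, σ_y = 40.50 → σ = 9.50 MPa, n = 4.27
  gray cast iron: E = 133.0, α = 10.7, σ_y = 181.0 → σ = 243 MPa, n = 0.744
Gray cast iron has the lowest safety factor, n = 0.744.

gray cast iron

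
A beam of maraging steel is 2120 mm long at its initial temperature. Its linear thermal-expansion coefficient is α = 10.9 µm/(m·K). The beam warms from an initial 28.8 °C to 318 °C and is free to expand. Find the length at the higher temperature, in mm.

2126.7 mm

ΔT = 318 − 28.8 = 289.2 K.
ΔL = α·L₀·ΔT = 10.9×10⁻⁶ × 2120 mm × 289.2 K = 6.68 mm.
L = L₀ + ΔL = 2120 + 6.68 = 2126.7 mm.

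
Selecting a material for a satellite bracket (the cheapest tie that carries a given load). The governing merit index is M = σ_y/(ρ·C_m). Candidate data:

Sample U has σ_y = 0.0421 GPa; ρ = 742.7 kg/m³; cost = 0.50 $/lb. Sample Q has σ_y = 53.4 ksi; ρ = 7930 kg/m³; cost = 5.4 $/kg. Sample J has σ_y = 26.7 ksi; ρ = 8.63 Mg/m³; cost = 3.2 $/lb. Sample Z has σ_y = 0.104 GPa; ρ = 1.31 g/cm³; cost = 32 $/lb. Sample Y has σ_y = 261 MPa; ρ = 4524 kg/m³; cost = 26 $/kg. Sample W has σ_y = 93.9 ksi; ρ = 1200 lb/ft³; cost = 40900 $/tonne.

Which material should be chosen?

sample U

In SI units:
  sample U: σ_y = 42.10 MPa, ρ = 742.7 kg/m³, cost = 1.102 $/kg
  sample Q: σ_y = 368.2 MPa, ρ = 7930 kg/m³, cost = 5.400 $/kg
  sample J: σ_y = 184.1 MPa, ρ = 8630 kg/m³, cost = 7.055 $/kg
  sample Z: σ_y = 104.0 MPa, ρ = 1310 kg/m³, cost = 70.55 $/kg
  sample Y: σ_y = 261.0 MPa, ρ = 4524 kg/m³, cost = 26.00 $/kg
  sample W: σ_y = 647.4 MPa, ρ = 19220 kg/m³, cost = 40.90 $/kg
  sample U: M = 51.4 kN·m per $
  sample Q: M = 8.60 kN·m per $
  sample J: M = 3.02 kN·m per $
  sample Y: M = 2.22 kN·m per $
  sample Z: M = 1.13 kN·m per $
  sample W: M = 0.823 kN·m per $
Sample U ranks first.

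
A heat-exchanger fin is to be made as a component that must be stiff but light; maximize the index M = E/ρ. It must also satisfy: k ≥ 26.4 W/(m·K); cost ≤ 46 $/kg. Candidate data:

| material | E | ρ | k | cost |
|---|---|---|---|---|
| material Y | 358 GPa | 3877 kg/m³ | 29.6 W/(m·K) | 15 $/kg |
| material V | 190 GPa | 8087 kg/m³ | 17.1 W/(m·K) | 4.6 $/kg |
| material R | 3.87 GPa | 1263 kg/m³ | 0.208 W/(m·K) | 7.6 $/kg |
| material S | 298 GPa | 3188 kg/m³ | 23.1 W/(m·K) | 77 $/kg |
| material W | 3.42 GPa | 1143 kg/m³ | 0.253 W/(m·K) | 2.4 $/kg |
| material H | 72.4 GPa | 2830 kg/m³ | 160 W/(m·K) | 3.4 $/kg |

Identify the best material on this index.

material Y

Screen on constraints: k ≥ 26.4 W/(m·K); cost ≤ 46 $/kg. Survivors: material Y, material H.
Per-candidate index values:
  material Y: M = 92.3 MN·m/kg
  material H: M = 25.6 MN·m/kg
Highest index: material Y.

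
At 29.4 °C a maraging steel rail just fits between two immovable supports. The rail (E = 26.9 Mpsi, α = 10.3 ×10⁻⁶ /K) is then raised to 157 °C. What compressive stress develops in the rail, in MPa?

244 MPa

E = 26.9 Mpsi = 185.5 GPa.
ΔT = 127.6 K. Constrained thermal stress σ = E·α·ΔT = 185.5×10³ MPa × 10.3×10⁻⁶ × 127.6 = 244 MPa (compressive).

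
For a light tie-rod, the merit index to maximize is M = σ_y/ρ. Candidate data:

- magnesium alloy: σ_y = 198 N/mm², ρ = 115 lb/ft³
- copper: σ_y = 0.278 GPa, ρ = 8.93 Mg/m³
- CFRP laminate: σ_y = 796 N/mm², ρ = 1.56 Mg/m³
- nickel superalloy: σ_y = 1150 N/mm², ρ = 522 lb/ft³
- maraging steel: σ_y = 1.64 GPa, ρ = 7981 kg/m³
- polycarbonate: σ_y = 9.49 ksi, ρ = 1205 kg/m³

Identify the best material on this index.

CFRP laminate

After converting to SI:
  magnesium alloy: σ_y = 198.0 MPa, ρ = 1842 kg/m³
  copper: σ_y = 278.0 MPa, ρ = 8930 kg/m³
  CFRP laminate: σ_y = 796.0 MPa, ρ = 1560 kg/m³
  nickel superalloy: σ_y = 1150 MPa, ρ = 8362 kg/m³
  maraging steel: σ_y = 1640 MPa, ρ = 7981 kg/m³
  polycarbonate: σ_y = 65.43 MPa, ρ = 1205 kg/m³
  CFRP laminate: M = 510 kN·m/kg
  maraging steel: M = 205 kN·m/kg
  nickel superalloy: M = 138 kN·m/kg
  magnesium alloy: M = 107 kN·m/kg
  polycarbonate: M = 54.3 kN·m/kg
  copper: M = 31.1 kN·m/kg
Highest index: CFRP laminate.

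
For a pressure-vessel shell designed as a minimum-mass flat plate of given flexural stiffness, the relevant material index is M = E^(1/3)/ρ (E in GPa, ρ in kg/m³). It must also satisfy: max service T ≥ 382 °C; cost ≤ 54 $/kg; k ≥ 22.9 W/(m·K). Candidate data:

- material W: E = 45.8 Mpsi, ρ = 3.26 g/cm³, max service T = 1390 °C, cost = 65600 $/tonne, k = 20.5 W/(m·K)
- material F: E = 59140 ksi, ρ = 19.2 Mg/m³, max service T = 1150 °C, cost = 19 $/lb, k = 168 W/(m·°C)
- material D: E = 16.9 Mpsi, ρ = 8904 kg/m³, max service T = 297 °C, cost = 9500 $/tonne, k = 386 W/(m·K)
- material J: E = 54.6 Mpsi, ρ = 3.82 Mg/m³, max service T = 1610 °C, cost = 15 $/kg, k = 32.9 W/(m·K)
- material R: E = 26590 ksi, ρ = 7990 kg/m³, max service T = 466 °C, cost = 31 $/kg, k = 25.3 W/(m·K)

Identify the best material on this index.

Screen on constraints: max service T ≥ 382 °C; cost ≤ 54 $/kg; k ≥ 22.9 W/(m·K). Survivors: material F, material J, material R.
Convert each candidate to consistent units, then evaluate M:
  material F: E = 407.8 GPa, ρ = 19200 kg/m³
  material J: E = 376.5 GPa, ρ = 3820 kg/m³
  material R: E = 183.3 GPa, ρ = 7990 kg/m³
  material J: M = 1.89×10⁻³
  material R: M = 0.711×10⁻³
  material F: M = 0.386×10⁻³
Material J has the largest M.

material J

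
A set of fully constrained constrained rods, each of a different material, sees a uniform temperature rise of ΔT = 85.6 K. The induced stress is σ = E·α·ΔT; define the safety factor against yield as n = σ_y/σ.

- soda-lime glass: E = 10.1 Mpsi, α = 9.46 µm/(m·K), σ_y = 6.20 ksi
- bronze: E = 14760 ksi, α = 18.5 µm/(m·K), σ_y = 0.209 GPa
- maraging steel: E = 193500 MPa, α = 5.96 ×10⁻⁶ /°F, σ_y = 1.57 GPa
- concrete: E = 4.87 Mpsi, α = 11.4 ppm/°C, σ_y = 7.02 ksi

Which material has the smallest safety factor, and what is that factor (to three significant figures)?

Per material, after unit conversion:
  soda-lime glass: E = 69.64, α = 9.46, σ_y = 42.75 → σ = 56.4 MPa, n = 0.758
  bronze: E = 101.8, α = 18.5, σ_y = 209.0 → σ = 161 MPa, n = 1.30
  maraging steel: E = 193.5, α = 10.7, σ_y = 1570 → σ = 178 MPa, n = 8.84
  concrete: E = 33.58, α = 11.4, σ_y = 48.40 → σ = 32.8 MPa, n = 1.48
Smallest n: soda-lime glass with n = 0.758.

soda-lime glass, n = 0.758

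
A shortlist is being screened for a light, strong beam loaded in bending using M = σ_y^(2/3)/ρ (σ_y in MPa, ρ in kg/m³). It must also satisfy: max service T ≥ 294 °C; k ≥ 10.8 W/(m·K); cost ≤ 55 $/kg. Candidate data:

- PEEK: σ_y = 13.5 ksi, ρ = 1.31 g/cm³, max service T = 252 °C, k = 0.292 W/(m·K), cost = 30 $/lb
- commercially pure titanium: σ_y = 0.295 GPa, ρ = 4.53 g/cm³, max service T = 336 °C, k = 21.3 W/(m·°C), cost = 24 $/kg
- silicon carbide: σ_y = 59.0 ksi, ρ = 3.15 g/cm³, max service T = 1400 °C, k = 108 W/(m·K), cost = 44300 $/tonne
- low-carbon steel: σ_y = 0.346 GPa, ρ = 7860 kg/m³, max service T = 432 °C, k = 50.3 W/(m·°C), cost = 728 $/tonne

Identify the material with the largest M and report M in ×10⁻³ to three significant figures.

Screen on constraints: max service T ≥ 294 °C; k ≥ 10.8 W/(m·K); cost ≤ 55 $/kg. Survivors: commercially pure titanium, silicon carbide, low-carbon steel.
Normalizing units and computing the index:
  commercially pure titanium: σ_y = 295.0 MPa, ρ = 4530 kg/m³
  silicon carbide: σ_y = 406.8 MPa, ρ = 3150 kg/m³
  low-carbon steel: σ_y = 346.0 MPa, ρ = 7860 kg/m³
  silicon carbide: M = 17.4×10⁻³
  commercially pure titanium: M = 9.78×10⁻³
  low-carbon steel: M = 6.27×10⁻³
Silicon carbide has the largest M.

silicon carbide, M = 17.4×10⁻³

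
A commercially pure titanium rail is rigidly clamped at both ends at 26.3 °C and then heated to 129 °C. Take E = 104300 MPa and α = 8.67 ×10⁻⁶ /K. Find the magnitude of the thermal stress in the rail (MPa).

E = 104300 MPa = 104.3 GPa.
ΔT = 102.7 K. Constrained thermal stress σ = E·α·ΔT = 104.3×10³ MPa × 8.67×10⁻⁶ × 102.7 = 92.9 MPa (compressive).

92.9 MPa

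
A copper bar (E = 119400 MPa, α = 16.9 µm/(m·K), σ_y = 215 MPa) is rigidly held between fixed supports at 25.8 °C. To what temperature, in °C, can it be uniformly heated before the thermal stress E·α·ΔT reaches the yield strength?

132 °C

E = 119400 MPa = 119.4 GPa.
E·α·ΔT = 215.0 MPa ⇒ ΔT = 215.0 / (119.4×10³ × 16.9×10⁻⁶) = 106.5 K.
T = 25.8 + 106.5 = 132.3 °C.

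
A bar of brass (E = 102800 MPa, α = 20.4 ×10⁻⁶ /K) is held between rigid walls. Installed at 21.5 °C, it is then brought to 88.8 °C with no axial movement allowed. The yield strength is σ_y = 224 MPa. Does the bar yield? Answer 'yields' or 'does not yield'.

E = 102800 MPa = 102.8 GPa.
ΔT = 67.30 K. Constrained thermal stress σ = E·α·ΔT = 102.8×10³ MPa × 20.4×10⁻⁶ × 67.30 = 141 MPa (compressive).
Compare to σ_y = 224 MPa: σ < σ_y, so it does not yield.

does not yield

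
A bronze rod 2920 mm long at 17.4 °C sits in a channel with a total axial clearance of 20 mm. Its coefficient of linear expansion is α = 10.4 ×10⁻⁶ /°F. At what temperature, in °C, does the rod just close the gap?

383 °C

α = 10.4×10⁻⁶/°F × 9/5 = 18.7×10⁻⁶/K.
α·L₀·ΔT = 20.0 mm ⇒ ΔT = 20.0 / (18.7×10⁻⁶ × 2920.0) = 365.9 K.
T = 17.4 + 365.9 = 383.3 °C.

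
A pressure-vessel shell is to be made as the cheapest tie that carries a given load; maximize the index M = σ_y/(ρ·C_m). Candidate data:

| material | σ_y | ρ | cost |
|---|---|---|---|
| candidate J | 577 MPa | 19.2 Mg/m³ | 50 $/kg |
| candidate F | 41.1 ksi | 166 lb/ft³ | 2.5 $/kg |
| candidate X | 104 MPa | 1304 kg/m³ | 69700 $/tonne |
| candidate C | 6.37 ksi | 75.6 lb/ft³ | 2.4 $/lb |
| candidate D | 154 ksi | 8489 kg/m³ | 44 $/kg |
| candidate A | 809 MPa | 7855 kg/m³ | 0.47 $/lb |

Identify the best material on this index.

Convert each candidate to consistent units, then evaluate M:
  candidate J: σ_y = 577.0 MPa, ρ = 19200 kg/m³, cost = 50.00 $/kg
  candidate F: σ_y = 283.4 MPa, ρ = 2659 kg/m³, cost = 2.500 $/kg
  candidate X: σ_y = 104.0 MPa, ρ = 1304 kg/m³, cost = 69.70 $/kg
  candidate C: σ_y = 43.92 MPa, ρ = 1211 kg/m³, cost = 5.291 $/kg
  candidate D: σ_y = 1062 MPa, ρ = 8489 kg/m³, cost = 44.00 $/kg
  candidate A: σ_y = 809.0 MPa, ρ = 7855 kg/m³, cost = 1.036 $/kg
  candidate A: M = 99.4 kN·m per $
  candidate F: M = 42.6 kN·m per $
  candidate C: M = 6.85 kN·m per $
  candidate D: M = 2.84 kN·m per $
  candidate X: M = 1.14 kN·m per $
  candidate J: M = 0.601 kN·m per $
The maximum is for candidate A.

candidate A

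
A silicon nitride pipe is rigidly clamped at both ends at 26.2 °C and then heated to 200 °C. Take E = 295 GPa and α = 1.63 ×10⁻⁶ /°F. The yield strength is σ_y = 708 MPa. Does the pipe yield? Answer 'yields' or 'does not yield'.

α = 1.63×10⁻⁶/°F × 9/5 = 2.93×10⁻⁶/K.
ΔT = 173.8 K. Constrained thermal stress σ = E·α·ΔT = 295.0×10³ MPa × 2.93×10⁻⁶ × 173.8 = 150 MPa (compressive).
Compare to σ_y = 708 MPa: σ < σ_y, so it does not yield.

does not yield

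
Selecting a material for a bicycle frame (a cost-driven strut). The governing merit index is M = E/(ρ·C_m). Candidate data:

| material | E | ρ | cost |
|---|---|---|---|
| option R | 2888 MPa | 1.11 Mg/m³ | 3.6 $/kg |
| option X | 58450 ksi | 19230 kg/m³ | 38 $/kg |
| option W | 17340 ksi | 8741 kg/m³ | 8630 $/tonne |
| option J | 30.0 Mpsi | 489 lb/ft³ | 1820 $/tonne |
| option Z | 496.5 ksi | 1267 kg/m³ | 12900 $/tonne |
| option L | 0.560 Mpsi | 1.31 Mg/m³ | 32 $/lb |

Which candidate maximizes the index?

Normalizing units and computing the index:
  option R: E = 2.888 GPa, ρ = 1110 kg/m³, cost = 3.600 $/kg
  option X: E = 403.0 GPa, ρ = 19230 kg/m³, cost = 38.00 $/kg
  option W: E = 119.6 GPa, ρ = 8741 kg/m³, cost = 8.630 $/kg
  option J: E = 206.8 GPa, ρ = 7833 kg/m³, cost = 1.820 $/kg
  option Z: E = 3.423 GPa, ρ = 1267 kg/m³, cost = 12.90 $/kg
  option L: E = 3.861 GPa, ρ = 1310 kg/m³, cost = 70.55 $/kg
  option J: M = 14.5 MN·m per $
  option W: M = 1.58 MN·m per $
  option R: M = 0.723 MN·m per $
  option X: M = 0.551 MN·m per $
  option Z: M = 0.209 MN·m per $
  option L: M = 0.0418 MN·m per $
Highest index: option J.

option J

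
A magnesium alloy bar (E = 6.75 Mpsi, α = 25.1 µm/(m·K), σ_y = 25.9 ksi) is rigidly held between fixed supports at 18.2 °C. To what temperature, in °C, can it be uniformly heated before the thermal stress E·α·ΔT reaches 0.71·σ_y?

E = 6.75 Mpsi = 46.54 GPa.
σ_y = 25.9 ksi = 178.6 MPa.
E·α·ΔT = 126.8 MPa ⇒ ΔT = 126.8 / (46.54×10³ × 25.1×10⁻⁶) = 108.5 K.
T = 18.2 + 108.5 = 126.7 °C.

127 °C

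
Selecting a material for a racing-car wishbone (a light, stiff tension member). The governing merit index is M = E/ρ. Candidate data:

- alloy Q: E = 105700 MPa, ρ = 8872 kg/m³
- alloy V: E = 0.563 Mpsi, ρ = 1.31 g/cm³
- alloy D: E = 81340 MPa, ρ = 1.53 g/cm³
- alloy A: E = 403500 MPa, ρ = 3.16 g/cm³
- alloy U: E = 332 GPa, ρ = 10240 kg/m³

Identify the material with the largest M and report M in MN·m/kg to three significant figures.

Putting every candidate on a common basis:
  alloy Q: E = 105.7 GPa, ρ = 8872 kg/m³
  alloy V: E = 3.882 GPa, ρ = 1310 kg/m³
  alloy D: E = 81.34 GPa, ρ = 1530 kg/m³
  alloy A: E = 403.5 GPa, ρ = 3160 kg/m³
  alloy U: E = 332.0 GPa, ρ = 10240 kg/m³
  alloy A: M = 128 MN·m/kg
  alloy D: M = 53.2 MN·m/kg
  alloy U: M = 32.4 MN·m/kg
  alloy Q: M = 11.9 MN·m/kg
  alloy V: M = 2.96 MN·m/kg
Alloy A has the largest M.

alloy A, M = 128 MN·m/kg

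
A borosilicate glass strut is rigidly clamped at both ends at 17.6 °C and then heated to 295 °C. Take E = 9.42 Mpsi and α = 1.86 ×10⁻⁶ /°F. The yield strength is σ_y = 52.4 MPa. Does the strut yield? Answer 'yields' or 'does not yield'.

yields

E = 9.42 Mpsi = 64.95 GPa.
α = 1.86×10⁻⁶/°F × 9/5 = 3.35×10⁻⁶/K.
ΔT = 277.4 K. Constrained thermal stress σ = E·α·ΔT = 64.95×10³ MPa × 3.35×10⁻⁶ × 277.4 = 60.3 MPa (compressive).
Compare to σ_y = 52.4 MPa: σ ≥ σ_y, so it yields.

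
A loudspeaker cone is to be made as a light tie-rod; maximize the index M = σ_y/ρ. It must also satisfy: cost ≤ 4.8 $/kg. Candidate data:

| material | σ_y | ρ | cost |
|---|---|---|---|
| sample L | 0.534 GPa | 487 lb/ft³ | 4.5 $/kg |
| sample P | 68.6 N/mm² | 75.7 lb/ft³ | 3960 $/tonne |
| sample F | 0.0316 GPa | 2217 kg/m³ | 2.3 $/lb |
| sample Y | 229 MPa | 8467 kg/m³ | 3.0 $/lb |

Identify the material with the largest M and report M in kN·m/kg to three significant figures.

Screen on constraints: cost ≤ 4.8 $/kg. Survivors: sample L, sample P.
After converting to SI:
  sample L: σ_y = 534.0 MPa, ρ = 7801 kg/m³
  sample P: σ_y = 68.60 MPa, ρ = 1213 kg/m³
  sample L: M = 68.5 kN·m/kg
  sample P: M = 56.6 kN·m/kg
Sample L has the largest M.

sample L, M = 68.5 kN·m/kg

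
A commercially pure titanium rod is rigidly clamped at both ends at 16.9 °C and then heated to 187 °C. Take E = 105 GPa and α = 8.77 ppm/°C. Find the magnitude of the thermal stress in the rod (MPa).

ΔT = 170.1 K. Constrained thermal stress σ = E·α·ΔT = 105.0×10³ MPa × 8.77×10⁻⁶ × 170.1 = 157 MPa (compressive).

157 MPa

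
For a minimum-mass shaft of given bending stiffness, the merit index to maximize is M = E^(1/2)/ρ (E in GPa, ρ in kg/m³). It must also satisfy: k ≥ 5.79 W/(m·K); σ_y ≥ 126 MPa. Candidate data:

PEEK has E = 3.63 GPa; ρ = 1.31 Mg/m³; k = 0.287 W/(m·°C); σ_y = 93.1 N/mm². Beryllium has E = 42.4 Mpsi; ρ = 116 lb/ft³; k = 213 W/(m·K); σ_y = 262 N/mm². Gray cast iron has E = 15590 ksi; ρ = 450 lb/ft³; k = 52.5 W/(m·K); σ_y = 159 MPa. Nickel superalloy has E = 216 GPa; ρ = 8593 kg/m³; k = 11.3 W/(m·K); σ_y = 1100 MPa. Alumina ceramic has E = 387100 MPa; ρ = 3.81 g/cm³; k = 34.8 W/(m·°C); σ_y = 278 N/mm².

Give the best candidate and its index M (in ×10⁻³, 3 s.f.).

beryllium, M = 9.20×10⁻³

Screen on constraints: k ≥ 5.79 W/(m·K); σ_y ≥ 126 MPa. Survivors: beryllium, gray cast iron, nickel superalloy, alumina ceramic.
In SI units:
  beryllium: E = 292.3 GPa, ρ = 1858 kg/m³
  gray cast iron: E = 107.5 GPa, ρ = 7208 kg/m³
  nickel superalloy: E = 216.0 GPa, ρ = 8593 kg/m³
  alumina ceramic: E = 387.1 GPa, ρ = 3810 kg/m³
  beryllium: M = 9.20×10⁻³
  alumina ceramic: M = 5.16×10⁻³
  nickel superalloy: M = 1.71×10⁻³
  gray cast iron: M = 1.44×10⁻³
Beryllium ranks first.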